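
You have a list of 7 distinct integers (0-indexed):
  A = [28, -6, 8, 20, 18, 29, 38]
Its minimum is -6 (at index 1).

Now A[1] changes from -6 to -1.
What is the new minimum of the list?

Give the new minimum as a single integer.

Answer: -1

Derivation:
Old min = -6 (at index 1)
Change: A[1] -6 -> -1
Changed element WAS the min. Need to check: is -1 still <= all others?
  Min of remaining elements: 8
  New min = min(-1, 8) = -1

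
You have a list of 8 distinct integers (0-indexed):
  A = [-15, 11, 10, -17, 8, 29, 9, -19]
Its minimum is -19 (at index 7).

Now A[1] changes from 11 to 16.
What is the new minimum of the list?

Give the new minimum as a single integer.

Answer: -19

Derivation:
Old min = -19 (at index 7)
Change: A[1] 11 -> 16
Changed element was NOT the old min.
  New min = min(old_min, new_val) = min(-19, 16) = -19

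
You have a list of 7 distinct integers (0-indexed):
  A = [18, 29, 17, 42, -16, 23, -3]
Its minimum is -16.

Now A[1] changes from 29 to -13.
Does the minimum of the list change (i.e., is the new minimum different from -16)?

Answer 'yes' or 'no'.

Answer: no

Derivation:
Old min = -16
Change: A[1] 29 -> -13
Changed element was NOT the min; min changes only if -13 < -16.
New min = -16; changed? no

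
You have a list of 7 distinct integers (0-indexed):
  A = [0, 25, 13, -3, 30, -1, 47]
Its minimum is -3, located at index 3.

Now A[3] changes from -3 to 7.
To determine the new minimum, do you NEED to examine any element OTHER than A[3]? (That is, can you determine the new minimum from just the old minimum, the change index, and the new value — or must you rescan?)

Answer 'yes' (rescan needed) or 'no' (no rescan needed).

Old min = -3 at index 3
Change at index 3: -3 -> 7
Index 3 WAS the min and new value 7 > old min -3. Must rescan other elements to find the new min.
Needs rescan: yes

Answer: yes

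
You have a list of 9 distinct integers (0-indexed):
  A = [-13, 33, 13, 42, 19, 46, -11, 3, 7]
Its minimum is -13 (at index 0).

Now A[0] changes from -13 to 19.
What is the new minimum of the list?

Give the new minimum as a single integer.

Answer: -11

Derivation:
Old min = -13 (at index 0)
Change: A[0] -13 -> 19
Changed element WAS the min. Need to check: is 19 still <= all others?
  Min of remaining elements: -11
  New min = min(19, -11) = -11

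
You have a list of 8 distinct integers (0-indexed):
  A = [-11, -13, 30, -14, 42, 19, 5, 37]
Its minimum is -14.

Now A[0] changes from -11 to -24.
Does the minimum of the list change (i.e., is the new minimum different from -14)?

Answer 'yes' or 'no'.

Answer: yes

Derivation:
Old min = -14
Change: A[0] -11 -> -24
Changed element was NOT the min; min changes only if -24 < -14.
New min = -24; changed? yes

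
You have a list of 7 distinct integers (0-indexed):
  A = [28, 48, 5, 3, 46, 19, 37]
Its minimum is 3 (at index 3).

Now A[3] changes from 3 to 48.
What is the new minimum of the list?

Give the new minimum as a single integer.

Answer: 5

Derivation:
Old min = 3 (at index 3)
Change: A[3] 3 -> 48
Changed element WAS the min. Need to check: is 48 still <= all others?
  Min of remaining elements: 5
  New min = min(48, 5) = 5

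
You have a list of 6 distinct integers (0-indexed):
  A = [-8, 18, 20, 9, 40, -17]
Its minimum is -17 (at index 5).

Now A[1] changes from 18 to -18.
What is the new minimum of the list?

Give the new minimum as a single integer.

Answer: -18

Derivation:
Old min = -17 (at index 5)
Change: A[1] 18 -> -18
Changed element was NOT the old min.
  New min = min(old_min, new_val) = min(-17, -18) = -18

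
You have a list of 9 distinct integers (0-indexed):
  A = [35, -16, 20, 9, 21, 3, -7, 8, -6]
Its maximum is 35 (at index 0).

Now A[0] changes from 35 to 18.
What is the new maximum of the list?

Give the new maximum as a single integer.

Old max = 35 (at index 0)
Change: A[0] 35 -> 18
Changed element WAS the max -> may need rescan.
  Max of remaining elements: 21
  New max = max(18, 21) = 21

Answer: 21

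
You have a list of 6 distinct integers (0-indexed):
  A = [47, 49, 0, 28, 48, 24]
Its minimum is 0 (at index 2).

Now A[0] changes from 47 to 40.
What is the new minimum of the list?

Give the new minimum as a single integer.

Answer: 0

Derivation:
Old min = 0 (at index 2)
Change: A[0] 47 -> 40
Changed element was NOT the old min.
  New min = min(old_min, new_val) = min(0, 40) = 0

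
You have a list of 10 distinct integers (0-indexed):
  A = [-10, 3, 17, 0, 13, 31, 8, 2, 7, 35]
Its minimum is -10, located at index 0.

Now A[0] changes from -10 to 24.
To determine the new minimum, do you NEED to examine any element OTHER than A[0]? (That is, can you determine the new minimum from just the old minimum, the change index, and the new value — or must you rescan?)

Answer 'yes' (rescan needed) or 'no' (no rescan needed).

Answer: yes

Derivation:
Old min = -10 at index 0
Change at index 0: -10 -> 24
Index 0 WAS the min and new value 24 > old min -10. Must rescan other elements to find the new min.
Needs rescan: yes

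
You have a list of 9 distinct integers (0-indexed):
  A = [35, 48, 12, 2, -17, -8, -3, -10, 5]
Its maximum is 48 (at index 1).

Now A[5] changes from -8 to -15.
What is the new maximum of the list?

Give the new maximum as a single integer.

Answer: 48

Derivation:
Old max = 48 (at index 1)
Change: A[5] -8 -> -15
Changed element was NOT the old max.
  New max = max(old_max, new_val) = max(48, -15) = 48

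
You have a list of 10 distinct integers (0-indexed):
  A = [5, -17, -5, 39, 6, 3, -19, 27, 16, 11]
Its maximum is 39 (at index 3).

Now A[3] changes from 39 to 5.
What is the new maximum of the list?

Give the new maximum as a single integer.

Old max = 39 (at index 3)
Change: A[3] 39 -> 5
Changed element WAS the max -> may need rescan.
  Max of remaining elements: 27
  New max = max(5, 27) = 27

Answer: 27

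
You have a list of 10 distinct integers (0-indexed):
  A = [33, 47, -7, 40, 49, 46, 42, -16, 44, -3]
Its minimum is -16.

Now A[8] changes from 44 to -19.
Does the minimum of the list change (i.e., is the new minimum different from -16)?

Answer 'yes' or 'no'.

Old min = -16
Change: A[8] 44 -> -19
Changed element was NOT the min; min changes only if -19 < -16.
New min = -19; changed? yes

Answer: yes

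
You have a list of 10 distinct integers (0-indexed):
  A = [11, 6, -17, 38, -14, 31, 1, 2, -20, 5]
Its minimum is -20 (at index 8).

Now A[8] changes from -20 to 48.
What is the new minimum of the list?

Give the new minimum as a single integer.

Answer: -17

Derivation:
Old min = -20 (at index 8)
Change: A[8] -20 -> 48
Changed element WAS the min. Need to check: is 48 still <= all others?
  Min of remaining elements: -17
  New min = min(48, -17) = -17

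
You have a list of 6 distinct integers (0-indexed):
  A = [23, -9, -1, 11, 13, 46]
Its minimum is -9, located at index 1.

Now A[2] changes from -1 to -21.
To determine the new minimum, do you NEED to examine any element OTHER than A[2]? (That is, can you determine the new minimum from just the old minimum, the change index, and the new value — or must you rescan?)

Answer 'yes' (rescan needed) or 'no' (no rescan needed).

Answer: no

Derivation:
Old min = -9 at index 1
Change at index 2: -1 -> -21
Index 2 was NOT the min. New min = min(-9, -21). No rescan of other elements needed.
Needs rescan: no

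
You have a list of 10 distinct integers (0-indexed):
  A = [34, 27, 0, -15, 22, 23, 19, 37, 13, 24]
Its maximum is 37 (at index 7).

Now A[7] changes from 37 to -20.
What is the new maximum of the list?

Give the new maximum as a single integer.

Old max = 37 (at index 7)
Change: A[7] 37 -> -20
Changed element WAS the max -> may need rescan.
  Max of remaining elements: 34
  New max = max(-20, 34) = 34

Answer: 34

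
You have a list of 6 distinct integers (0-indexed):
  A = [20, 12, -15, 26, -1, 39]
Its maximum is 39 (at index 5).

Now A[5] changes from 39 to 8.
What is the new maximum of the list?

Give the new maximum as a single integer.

Answer: 26

Derivation:
Old max = 39 (at index 5)
Change: A[5] 39 -> 8
Changed element WAS the max -> may need rescan.
  Max of remaining elements: 26
  New max = max(8, 26) = 26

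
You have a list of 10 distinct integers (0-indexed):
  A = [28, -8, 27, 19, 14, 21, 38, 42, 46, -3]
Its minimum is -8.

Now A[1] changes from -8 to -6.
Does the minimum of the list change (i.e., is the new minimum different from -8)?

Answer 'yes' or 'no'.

Old min = -8
Change: A[1] -8 -> -6
Changed element was the min; new min must be rechecked.
New min = -6; changed? yes

Answer: yes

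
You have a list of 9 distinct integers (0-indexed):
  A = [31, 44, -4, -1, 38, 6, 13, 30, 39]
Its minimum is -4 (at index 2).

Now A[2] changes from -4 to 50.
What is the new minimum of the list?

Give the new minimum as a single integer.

Answer: -1

Derivation:
Old min = -4 (at index 2)
Change: A[2] -4 -> 50
Changed element WAS the min. Need to check: is 50 still <= all others?
  Min of remaining elements: -1
  New min = min(50, -1) = -1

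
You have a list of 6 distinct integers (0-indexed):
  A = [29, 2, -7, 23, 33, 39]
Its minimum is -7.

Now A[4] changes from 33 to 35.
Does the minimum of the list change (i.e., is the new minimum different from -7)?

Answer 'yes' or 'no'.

Answer: no

Derivation:
Old min = -7
Change: A[4] 33 -> 35
Changed element was NOT the min; min changes only if 35 < -7.
New min = -7; changed? no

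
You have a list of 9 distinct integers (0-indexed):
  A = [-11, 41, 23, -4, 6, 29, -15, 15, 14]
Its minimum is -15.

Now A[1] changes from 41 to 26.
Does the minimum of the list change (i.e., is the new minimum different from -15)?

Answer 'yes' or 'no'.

Answer: no

Derivation:
Old min = -15
Change: A[1] 41 -> 26
Changed element was NOT the min; min changes only if 26 < -15.
New min = -15; changed? no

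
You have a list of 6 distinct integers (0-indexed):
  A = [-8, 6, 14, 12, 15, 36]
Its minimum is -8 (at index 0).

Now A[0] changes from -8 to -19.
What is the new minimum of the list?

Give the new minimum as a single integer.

Answer: -19

Derivation:
Old min = -8 (at index 0)
Change: A[0] -8 -> -19
Changed element WAS the min. Need to check: is -19 still <= all others?
  Min of remaining elements: 6
  New min = min(-19, 6) = -19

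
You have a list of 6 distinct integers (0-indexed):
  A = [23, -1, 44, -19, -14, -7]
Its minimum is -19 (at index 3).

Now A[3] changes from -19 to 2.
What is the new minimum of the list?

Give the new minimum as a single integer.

Answer: -14

Derivation:
Old min = -19 (at index 3)
Change: A[3] -19 -> 2
Changed element WAS the min. Need to check: is 2 still <= all others?
  Min of remaining elements: -14
  New min = min(2, -14) = -14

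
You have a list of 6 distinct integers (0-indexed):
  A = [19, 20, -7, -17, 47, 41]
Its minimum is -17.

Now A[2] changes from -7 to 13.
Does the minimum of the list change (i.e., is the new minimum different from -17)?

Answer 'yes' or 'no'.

Answer: no

Derivation:
Old min = -17
Change: A[2] -7 -> 13
Changed element was NOT the min; min changes only if 13 < -17.
New min = -17; changed? no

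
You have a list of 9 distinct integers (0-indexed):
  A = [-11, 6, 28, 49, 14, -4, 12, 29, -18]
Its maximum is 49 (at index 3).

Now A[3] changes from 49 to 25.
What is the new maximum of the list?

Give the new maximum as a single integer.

Old max = 49 (at index 3)
Change: A[3] 49 -> 25
Changed element WAS the max -> may need rescan.
  Max of remaining elements: 29
  New max = max(25, 29) = 29

Answer: 29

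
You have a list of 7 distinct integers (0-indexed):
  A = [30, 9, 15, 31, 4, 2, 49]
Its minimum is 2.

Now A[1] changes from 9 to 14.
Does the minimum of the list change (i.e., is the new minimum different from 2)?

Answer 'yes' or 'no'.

Old min = 2
Change: A[1] 9 -> 14
Changed element was NOT the min; min changes only if 14 < 2.
New min = 2; changed? no

Answer: no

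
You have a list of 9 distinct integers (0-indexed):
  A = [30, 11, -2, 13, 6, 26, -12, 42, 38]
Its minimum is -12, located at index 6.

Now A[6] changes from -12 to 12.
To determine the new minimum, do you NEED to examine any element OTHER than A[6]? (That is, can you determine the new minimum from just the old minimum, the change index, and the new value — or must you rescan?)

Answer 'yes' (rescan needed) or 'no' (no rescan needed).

Old min = -12 at index 6
Change at index 6: -12 -> 12
Index 6 WAS the min and new value 12 > old min -12. Must rescan other elements to find the new min.
Needs rescan: yes

Answer: yes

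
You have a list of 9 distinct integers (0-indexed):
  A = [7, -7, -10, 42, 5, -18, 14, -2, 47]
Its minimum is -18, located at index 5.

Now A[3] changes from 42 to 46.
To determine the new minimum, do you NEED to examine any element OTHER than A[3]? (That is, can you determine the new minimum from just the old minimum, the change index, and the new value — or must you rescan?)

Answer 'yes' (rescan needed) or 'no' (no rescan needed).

Answer: no

Derivation:
Old min = -18 at index 5
Change at index 3: 42 -> 46
Index 3 was NOT the min. New min = min(-18, 46). No rescan of other elements needed.
Needs rescan: no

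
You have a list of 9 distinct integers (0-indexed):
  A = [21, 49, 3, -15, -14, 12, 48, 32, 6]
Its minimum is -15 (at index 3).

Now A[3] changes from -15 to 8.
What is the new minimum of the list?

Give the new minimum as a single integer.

Old min = -15 (at index 3)
Change: A[3] -15 -> 8
Changed element WAS the min. Need to check: is 8 still <= all others?
  Min of remaining elements: -14
  New min = min(8, -14) = -14

Answer: -14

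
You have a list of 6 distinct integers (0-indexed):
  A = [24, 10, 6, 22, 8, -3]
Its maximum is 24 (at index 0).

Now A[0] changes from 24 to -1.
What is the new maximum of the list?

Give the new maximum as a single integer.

Answer: 22

Derivation:
Old max = 24 (at index 0)
Change: A[0] 24 -> -1
Changed element WAS the max -> may need rescan.
  Max of remaining elements: 22
  New max = max(-1, 22) = 22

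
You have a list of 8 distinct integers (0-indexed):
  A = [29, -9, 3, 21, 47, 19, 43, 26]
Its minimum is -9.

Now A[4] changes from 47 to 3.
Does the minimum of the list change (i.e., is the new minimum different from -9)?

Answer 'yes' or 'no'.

Answer: no

Derivation:
Old min = -9
Change: A[4] 47 -> 3
Changed element was NOT the min; min changes only if 3 < -9.
New min = -9; changed? no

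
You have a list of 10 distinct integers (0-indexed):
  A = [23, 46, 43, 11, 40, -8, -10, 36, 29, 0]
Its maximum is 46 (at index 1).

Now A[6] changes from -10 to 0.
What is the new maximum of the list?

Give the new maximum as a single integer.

Old max = 46 (at index 1)
Change: A[6] -10 -> 0
Changed element was NOT the old max.
  New max = max(old_max, new_val) = max(46, 0) = 46

Answer: 46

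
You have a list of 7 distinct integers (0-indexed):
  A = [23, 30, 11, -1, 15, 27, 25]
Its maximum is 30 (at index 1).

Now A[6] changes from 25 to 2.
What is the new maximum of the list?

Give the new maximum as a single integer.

Answer: 30

Derivation:
Old max = 30 (at index 1)
Change: A[6] 25 -> 2
Changed element was NOT the old max.
  New max = max(old_max, new_val) = max(30, 2) = 30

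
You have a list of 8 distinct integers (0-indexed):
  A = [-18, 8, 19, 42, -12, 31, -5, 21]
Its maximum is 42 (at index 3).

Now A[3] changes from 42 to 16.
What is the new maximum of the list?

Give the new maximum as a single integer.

Answer: 31

Derivation:
Old max = 42 (at index 3)
Change: A[3] 42 -> 16
Changed element WAS the max -> may need rescan.
  Max of remaining elements: 31
  New max = max(16, 31) = 31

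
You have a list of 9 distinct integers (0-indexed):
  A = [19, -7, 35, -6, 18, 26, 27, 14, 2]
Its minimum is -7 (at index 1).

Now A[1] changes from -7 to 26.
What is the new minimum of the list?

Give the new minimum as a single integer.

Old min = -7 (at index 1)
Change: A[1] -7 -> 26
Changed element WAS the min. Need to check: is 26 still <= all others?
  Min of remaining elements: -6
  New min = min(26, -6) = -6

Answer: -6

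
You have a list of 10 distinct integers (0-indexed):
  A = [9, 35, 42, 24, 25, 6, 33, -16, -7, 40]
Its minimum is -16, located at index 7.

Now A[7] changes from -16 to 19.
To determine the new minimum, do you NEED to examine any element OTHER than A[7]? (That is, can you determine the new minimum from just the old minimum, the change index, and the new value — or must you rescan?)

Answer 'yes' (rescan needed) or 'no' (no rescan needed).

Old min = -16 at index 7
Change at index 7: -16 -> 19
Index 7 WAS the min and new value 19 > old min -16. Must rescan other elements to find the new min.
Needs rescan: yes

Answer: yes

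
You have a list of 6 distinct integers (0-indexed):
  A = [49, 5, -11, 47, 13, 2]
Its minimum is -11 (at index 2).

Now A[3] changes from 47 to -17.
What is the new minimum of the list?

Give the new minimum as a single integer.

Old min = -11 (at index 2)
Change: A[3] 47 -> -17
Changed element was NOT the old min.
  New min = min(old_min, new_val) = min(-11, -17) = -17

Answer: -17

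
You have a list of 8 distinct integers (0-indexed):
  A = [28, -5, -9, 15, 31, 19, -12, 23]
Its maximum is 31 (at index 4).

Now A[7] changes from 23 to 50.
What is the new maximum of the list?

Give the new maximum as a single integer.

Answer: 50

Derivation:
Old max = 31 (at index 4)
Change: A[7] 23 -> 50
Changed element was NOT the old max.
  New max = max(old_max, new_val) = max(31, 50) = 50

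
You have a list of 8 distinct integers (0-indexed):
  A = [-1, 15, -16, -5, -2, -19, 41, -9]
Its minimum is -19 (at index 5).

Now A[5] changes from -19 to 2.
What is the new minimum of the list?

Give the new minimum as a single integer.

Old min = -19 (at index 5)
Change: A[5] -19 -> 2
Changed element WAS the min. Need to check: is 2 still <= all others?
  Min of remaining elements: -16
  New min = min(2, -16) = -16

Answer: -16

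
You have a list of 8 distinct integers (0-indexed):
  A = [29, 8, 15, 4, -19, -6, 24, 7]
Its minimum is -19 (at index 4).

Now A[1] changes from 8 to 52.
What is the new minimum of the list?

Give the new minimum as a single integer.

Old min = -19 (at index 4)
Change: A[1] 8 -> 52
Changed element was NOT the old min.
  New min = min(old_min, new_val) = min(-19, 52) = -19

Answer: -19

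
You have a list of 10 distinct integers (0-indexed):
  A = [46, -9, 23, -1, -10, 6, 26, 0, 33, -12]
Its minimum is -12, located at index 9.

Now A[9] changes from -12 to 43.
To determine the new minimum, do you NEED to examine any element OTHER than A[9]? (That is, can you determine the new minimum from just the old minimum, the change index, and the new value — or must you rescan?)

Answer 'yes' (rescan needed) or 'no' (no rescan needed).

Answer: yes

Derivation:
Old min = -12 at index 9
Change at index 9: -12 -> 43
Index 9 WAS the min and new value 43 > old min -12. Must rescan other elements to find the new min.
Needs rescan: yes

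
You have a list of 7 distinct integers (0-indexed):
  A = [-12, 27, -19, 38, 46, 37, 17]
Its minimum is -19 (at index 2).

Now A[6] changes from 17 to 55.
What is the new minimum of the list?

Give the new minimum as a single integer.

Old min = -19 (at index 2)
Change: A[6] 17 -> 55
Changed element was NOT the old min.
  New min = min(old_min, new_val) = min(-19, 55) = -19

Answer: -19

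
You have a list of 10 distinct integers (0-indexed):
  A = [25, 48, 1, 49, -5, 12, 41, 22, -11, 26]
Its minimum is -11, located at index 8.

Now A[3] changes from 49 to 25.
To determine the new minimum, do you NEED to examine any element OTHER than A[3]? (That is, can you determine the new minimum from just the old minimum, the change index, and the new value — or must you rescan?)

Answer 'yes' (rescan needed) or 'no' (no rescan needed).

Answer: no

Derivation:
Old min = -11 at index 8
Change at index 3: 49 -> 25
Index 3 was NOT the min. New min = min(-11, 25). No rescan of other elements needed.
Needs rescan: no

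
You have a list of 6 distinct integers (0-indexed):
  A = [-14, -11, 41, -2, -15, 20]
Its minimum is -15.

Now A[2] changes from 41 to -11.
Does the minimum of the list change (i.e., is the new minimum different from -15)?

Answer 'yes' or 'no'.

Old min = -15
Change: A[2] 41 -> -11
Changed element was NOT the min; min changes only if -11 < -15.
New min = -15; changed? no

Answer: no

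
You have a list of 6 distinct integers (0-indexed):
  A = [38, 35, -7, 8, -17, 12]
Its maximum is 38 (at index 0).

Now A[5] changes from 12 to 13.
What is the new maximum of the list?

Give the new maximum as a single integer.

Answer: 38

Derivation:
Old max = 38 (at index 0)
Change: A[5] 12 -> 13
Changed element was NOT the old max.
  New max = max(old_max, new_val) = max(38, 13) = 38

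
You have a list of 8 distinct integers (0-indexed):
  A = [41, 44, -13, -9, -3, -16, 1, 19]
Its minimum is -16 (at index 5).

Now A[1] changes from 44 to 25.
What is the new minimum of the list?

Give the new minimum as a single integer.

Old min = -16 (at index 5)
Change: A[1] 44 -> 25
Changed element was NOT the old min.
  New min = min(old_min, new_val) = min(-16, 25) = -16

Answer: -16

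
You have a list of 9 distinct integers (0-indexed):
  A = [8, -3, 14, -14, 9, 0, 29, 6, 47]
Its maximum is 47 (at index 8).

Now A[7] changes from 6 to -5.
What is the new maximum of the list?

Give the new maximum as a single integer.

Old max = 47 (at index 8)
Change: A[7] 6 -> -5
Changed element was NOT the old max.
  New max = max(old_max, new_val) = max(47, -5) = 47

Answer: 47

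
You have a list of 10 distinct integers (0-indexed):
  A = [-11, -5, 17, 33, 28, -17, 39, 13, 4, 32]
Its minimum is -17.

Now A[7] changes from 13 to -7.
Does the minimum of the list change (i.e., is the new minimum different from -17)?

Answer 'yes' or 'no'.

Answer: no

Derivation:
Old min = -17
Change: A[7] 13 -> -7
Changed element was NOT the min; min changes only if -7 < -17.
New min = -17; changed? no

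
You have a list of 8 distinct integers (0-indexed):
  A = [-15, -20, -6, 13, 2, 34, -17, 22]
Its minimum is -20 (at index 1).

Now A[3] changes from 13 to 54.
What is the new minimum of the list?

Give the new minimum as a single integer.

Old min = -20 (at index 1)
Change: A[3] 13 -> 54
Changed element was NOT the old min.
  New min = min(old_min, new_val) = min(-20, 54) = -20

Answer: -20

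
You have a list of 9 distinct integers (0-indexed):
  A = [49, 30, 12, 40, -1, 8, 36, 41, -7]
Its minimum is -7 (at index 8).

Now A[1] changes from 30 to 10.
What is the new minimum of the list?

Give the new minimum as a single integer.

Old min = -7 (at index 8)
Change: A[1] 30 -> 10
Changed element was NOT the old min.
  New min = min(old_min, new_val) = min(-7, 10) = -7

Answer: -7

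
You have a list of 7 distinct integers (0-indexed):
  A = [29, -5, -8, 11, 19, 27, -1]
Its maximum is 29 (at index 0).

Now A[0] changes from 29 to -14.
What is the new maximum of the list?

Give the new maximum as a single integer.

Answer: 27

Derivation:
Old max = 29 (at index 0)
Change: A[0] 29 -> -14
Changed element WAS the max -> may need rescan.
  Max of remaining elements: 27
  New max = max(-14, 27) = 27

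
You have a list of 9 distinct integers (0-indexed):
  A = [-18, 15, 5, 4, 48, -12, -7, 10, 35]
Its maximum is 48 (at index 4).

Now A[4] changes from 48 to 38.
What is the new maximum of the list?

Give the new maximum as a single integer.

Answer: 38

Derivation:
Old max = 48 (at index 4)
Change: A[4] 48 -> 38
Changed element WAS the max -> may need rescan.
  Max of remaining elements: 35
  New max = max(38, 35) = 38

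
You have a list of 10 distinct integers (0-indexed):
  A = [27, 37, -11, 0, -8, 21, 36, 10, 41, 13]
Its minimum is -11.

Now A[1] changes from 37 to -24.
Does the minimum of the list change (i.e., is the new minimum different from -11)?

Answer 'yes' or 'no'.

Old min = -11
Change: A[1] 37 -> -24
Changed element was NOT the min; min changes only if -24 < -11.
New min = -24; changed? yes

Answer: yes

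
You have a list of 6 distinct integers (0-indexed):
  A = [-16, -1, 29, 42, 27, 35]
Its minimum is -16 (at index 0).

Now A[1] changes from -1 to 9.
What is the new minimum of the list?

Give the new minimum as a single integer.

Answer: -16

Derivation:
Old min = -16 (at index 0)
Change: A[1] -1 -> 9
Changed element was NOT the old min.
  New min = min(old_min, new_val) = min(-16, 9) = -16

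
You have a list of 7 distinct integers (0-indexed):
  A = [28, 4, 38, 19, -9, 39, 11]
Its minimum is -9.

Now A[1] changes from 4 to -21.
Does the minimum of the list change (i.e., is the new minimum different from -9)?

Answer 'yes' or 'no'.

Old min = -9
Change: A[1] 4 -> -21
Changed element was NOT the min; min changes only if -21 < -9.
New min = -21; changed? yes

Answer: yes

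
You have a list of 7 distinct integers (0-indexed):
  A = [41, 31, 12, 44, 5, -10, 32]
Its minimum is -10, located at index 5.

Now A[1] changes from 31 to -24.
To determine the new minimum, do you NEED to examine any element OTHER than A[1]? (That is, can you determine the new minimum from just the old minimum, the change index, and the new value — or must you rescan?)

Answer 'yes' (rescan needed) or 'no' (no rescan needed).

Old min = -10 at index 5
Change at index 1: 31 -> -24
Index 1 was NOT the min. New min = min(-10, -24). No rescan of other elements needed.
Needs rescan: no

Answer: no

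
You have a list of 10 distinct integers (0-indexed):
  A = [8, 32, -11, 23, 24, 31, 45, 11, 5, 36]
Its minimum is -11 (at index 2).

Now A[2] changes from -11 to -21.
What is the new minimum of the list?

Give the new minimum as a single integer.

Old min = -11 (at index 2)
Change: A[2] -11 -> -21
Changed element WAS the min. Need to check: is -21 still <= all others?
  Min of remaining elements: 5
  New min = min(-21, 5) = -21

Answer: -21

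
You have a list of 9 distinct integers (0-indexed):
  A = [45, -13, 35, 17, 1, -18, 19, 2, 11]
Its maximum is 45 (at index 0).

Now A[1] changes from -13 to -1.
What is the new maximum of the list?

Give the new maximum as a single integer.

Answer: 45

Derivation:
Old max = 45 (at index 0)
Change: A[1] -13 -> -1
Changed element was NOT the old max.
  New max = max(old_max, new_val) = max(45, -1) = 45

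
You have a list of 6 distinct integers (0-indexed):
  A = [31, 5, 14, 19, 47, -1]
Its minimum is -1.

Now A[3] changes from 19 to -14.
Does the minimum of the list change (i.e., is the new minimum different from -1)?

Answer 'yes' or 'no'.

Answer: yes

Derivation:
Old min = -1
Change: A[3] 19 -> -14
Changed element was NOT the min; min changes only if -14 < -1.
New min = -14; changed? yes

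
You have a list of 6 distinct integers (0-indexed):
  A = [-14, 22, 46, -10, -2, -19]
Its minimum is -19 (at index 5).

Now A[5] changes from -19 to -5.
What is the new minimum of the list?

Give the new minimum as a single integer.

Answer: -14

Derivation:
Old min = -19 (at index 5)
Change: A[5] -19 -> -5
Changed element WAS the min. Need to check: is -5 still <= all others?
  Min of remaining elements: -14
  New min = min(-5, -14) = -14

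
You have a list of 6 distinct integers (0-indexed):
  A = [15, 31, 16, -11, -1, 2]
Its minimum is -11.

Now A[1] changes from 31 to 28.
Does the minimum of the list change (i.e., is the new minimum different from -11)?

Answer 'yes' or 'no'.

Old min = -11
Change: A[1] 31 -> 28
Changed element was NOT the min; min changes only if 28 < -11.
New min = -11; changed? no

Answer: no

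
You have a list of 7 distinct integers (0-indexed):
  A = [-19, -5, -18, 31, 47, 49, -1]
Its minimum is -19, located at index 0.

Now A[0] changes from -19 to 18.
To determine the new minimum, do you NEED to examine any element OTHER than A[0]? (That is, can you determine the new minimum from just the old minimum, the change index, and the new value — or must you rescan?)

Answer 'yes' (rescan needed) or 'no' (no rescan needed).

Answer: yes

Derivation:
Old min = -19 at index 0
Change at index 0: -19 -> 18
Index 0 WAS the min and new value 18 > old min -19. Must rescan other elements to find the new min.
Needs rescan: yes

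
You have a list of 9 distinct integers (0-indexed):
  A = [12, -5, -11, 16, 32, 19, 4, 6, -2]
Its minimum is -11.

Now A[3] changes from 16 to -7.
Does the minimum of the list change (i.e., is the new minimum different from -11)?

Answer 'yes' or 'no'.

Answer: no

Derivation:
Old min = -11
Change: A[3] 16 -> -7
Changed element was NOT the min; min changes only if -7 < -11.
New min = -11; changed? no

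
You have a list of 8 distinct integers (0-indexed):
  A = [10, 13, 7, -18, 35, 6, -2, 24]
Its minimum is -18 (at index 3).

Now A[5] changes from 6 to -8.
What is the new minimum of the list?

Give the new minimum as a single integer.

Answer: -18

Derivation:
Old min = -18 (at index 3)
Change: A[5] 6 -> -8
Changed element was NOT the old min.
  New min = min(old_min, new_val) = min(-18, -8) = -18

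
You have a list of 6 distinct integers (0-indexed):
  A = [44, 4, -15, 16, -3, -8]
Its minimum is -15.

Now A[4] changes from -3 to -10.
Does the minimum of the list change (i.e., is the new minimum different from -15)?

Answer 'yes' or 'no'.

Old min = -15
Change: A[4] -3 -> -10
Changed element was NOT the min; min changes only if -10 < -15.
New min = -15; changed? no

Answer: no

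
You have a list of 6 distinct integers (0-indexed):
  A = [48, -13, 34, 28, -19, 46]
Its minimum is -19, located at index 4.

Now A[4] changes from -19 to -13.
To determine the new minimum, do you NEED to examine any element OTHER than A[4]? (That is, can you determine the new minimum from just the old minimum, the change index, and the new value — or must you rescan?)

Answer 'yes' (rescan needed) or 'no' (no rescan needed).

Answer: yes

Derivation:
Old min = -19 at index 4
Change at index 4: -19 -> -13
Index 4 WAS the min and new value -13 > old min -19. Must rescan other elements to find the new min.
Needs rescan: yes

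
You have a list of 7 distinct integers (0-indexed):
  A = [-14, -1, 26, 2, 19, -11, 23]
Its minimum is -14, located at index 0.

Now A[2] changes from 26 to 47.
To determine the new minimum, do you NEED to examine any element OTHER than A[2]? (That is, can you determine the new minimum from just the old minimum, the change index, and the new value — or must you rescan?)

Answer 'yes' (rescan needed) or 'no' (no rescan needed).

Answer: no

Derivation:
Old min = -14 at index 0
Change at index 2: 26 -> 47
Index 2 was NOT the min. New min = min(-14, 47). No rescan of other elements needed.
Needs rescan: no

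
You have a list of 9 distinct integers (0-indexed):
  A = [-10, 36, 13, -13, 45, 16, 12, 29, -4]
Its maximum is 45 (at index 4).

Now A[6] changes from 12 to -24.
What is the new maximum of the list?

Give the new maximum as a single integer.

Answer: 45

Derivation:
Old max = 45 (at index 4)
Change: A[6] 12 -> -24
Changed element was NOT the old max.
  New max = max(old_max, new_val) = max(45, -24) = 45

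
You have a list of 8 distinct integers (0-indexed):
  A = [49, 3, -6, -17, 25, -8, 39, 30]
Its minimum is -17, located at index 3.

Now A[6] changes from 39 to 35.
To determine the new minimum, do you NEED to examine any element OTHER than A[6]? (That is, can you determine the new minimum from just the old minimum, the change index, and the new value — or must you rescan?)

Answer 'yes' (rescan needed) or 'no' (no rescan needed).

Answer: no

Derivation:
Old min = -17 at index 3
Change at index 6: 39 -> 35
Index 6 was NOT the min. New min = min(-17, 35). No rescan of other elements needed.
Needs rescan: no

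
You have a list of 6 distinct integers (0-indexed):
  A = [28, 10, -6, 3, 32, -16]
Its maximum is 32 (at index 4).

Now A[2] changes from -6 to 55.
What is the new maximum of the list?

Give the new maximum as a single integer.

Old max = 32 (at index 4)
Change: A[2] -6 -> 55
Changed element was NOT the old max.
  New max = max(old_max, new_val) = max(32, 55) = 55

Answer: 55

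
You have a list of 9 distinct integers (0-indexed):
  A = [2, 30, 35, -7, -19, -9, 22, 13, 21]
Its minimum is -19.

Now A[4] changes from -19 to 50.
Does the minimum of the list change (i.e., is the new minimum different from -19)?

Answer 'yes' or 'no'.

Old min = -19
Change: A[4] -19 -> 50
Changed element was the min; new min must be rechecked.
New min = -9; changed? yes

Answer: yes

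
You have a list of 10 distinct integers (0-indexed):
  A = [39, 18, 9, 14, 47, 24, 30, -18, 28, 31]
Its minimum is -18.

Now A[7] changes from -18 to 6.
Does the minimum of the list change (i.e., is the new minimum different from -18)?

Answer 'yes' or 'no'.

Old min = -18
Change: A[7] -18 -> 6
Changed element was the min; new min must be rechecked.
New min = 6; changed? yes

Answer: yes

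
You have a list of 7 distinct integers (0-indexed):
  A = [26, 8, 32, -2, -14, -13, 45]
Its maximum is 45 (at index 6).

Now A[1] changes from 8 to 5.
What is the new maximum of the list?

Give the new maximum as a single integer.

Answer: 45

Derivation:
Old max = 45 (at index 6)
Change: A[1] 8 -> 5
Changed element was NOT the old max.
  New max = max(old_max, new_val) = max(45, 5) = 45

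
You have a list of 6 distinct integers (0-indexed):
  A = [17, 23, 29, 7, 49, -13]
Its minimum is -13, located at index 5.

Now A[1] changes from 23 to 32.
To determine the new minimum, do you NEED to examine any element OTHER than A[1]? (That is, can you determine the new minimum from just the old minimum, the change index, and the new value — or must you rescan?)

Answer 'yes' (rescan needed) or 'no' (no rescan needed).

Old min = -13 at index 5
Change at index 1: 23 -> 32
Index 1 was NOT the min. New min = min(-13, 32). No rescan of other elements needed.
Needs rescan: no

Answer: no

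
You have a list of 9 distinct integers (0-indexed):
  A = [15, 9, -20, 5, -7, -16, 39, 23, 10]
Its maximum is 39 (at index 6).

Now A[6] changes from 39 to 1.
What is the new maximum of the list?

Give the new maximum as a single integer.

Answer: 23

Derivation:
Old max = 39 (at index 6)
Change: A[6] 39 -> 1
Changed element WAS the max -> may need rescan.
  Max of remaining elements: 23
  New max = max(1, 23) = 23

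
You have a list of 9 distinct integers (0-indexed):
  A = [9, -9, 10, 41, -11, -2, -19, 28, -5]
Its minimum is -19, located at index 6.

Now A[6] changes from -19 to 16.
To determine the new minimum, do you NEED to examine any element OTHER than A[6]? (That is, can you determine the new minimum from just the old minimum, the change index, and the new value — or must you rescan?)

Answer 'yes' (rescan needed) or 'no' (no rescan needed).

Answer: yes

Derivation:
Old min = -19 at index 6
Change at index 6: -19 -> 16
Index 6 WAS the min and new value 16 > old min -19. Must rescan other elements to find the new min.
Needs rescan: yes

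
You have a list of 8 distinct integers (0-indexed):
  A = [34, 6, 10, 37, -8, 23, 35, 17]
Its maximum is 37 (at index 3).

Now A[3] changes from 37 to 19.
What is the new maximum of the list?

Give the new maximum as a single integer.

Answer: 35

Derivation:
Old max = 37 (at index 3)
Change: A[3] 37 -> 19
Changed element WAS the max -> may need rescan.
  Max of remaining elements: 35
  New max = max(19, 35) = 35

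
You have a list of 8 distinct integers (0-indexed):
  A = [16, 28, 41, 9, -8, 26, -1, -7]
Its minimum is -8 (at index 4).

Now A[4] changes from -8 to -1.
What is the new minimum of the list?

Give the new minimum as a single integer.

Old min = -8 (at index 4)
Change: A[4] -8 -> -1
Changed element WAS the min. Need to check: is -1 still <= all others?
  Min of remaining elements: -7
  New min = min(-1, -7) = -7

Answer: -7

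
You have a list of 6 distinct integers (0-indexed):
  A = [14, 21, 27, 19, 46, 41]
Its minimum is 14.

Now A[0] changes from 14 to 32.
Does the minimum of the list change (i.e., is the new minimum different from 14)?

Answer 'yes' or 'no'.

Answer: yes

Derivation:
Old min = 14
Change: A[0] 14 -> 32
Changed element was the min; new min must be rechecked.
New min = 19; changed? yes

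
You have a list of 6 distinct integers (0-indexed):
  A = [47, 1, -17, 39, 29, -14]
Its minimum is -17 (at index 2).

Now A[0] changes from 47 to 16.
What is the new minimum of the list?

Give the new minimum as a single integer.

Old min = -17 (at index 2)
Change: A[0] 47 -> 16
Changed element was NOT the old min.
  New min = min(old_min, new_val) = min(-17, 16) = -17

Answer: -17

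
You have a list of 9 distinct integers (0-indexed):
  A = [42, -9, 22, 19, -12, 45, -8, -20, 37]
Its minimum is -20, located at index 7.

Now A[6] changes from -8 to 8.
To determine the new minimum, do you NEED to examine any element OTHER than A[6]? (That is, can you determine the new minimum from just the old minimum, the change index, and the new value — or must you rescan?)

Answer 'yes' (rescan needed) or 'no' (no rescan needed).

Answer: no

Derivation:
Old min = -20 at index 7
Change at index 6: -8 -> 8
Index 6 was NOT the min. New min = min(-20, 8). No rescan of other elements needed.
Needs rescan: no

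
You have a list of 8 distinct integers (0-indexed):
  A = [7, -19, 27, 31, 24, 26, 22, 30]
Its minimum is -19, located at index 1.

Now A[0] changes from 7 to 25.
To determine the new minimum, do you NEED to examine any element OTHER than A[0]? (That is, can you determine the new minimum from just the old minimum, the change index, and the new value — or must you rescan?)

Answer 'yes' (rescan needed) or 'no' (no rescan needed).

Answer: no

Derivation:
Old min = -19 at index 1
Change at index 0: 7 -> 25
Index 0 was NOT the min. New min = min(-19, 25). No rescan of other elements needed.
Needs rescan: no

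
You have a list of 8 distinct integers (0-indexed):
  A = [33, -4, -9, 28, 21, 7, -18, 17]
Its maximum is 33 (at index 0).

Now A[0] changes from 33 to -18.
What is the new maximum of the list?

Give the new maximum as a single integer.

Old max = 33 (at index 0)
Change: A[0] 33 -> -18
Changed element WAS the max -> may need rescan.
  Max of remaining elements: 28
  New max = max(-18, 28) = 28

Answer: 28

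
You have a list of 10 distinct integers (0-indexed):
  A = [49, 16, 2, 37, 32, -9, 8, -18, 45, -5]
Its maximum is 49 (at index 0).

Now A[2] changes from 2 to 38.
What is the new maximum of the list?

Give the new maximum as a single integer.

Answer: 49

Derivation:
Old max = 49 (at index 0)
Change: A[2] 2 -> 38
Changed element was NOT the old max.
  New max = max(old_max, new_val) = max(49, 38) = 49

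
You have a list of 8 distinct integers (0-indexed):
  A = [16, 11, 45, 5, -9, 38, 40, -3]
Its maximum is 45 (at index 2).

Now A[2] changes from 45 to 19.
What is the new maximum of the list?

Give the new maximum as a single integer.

Answer: 40

Derivation:
Old max = 45 (at index 2)
Change: A[2] 45 -> 19
Changed element WAS the max -> may need rescan.
  Max of remaining elements: 40
  New max = max(19, 40) = 40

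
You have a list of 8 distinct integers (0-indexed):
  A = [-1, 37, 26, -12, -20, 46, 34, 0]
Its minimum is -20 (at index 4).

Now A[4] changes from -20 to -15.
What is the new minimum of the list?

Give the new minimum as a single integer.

Old min = -20 (at index 4)
Change: A[4] -20 -> -15
Changed element WAS the min. Need to check: is -15 still <= all others?
  Min of remaining elements: -12
  New min = min(-15, -12) = -15

Answer: -15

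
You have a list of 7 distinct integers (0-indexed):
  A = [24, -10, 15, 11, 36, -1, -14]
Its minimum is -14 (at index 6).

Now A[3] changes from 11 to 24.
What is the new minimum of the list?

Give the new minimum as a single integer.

Answer: -14

Derivation:
Old min = -14 (at index 6)
Change: A[3] 11 -> 24
Changed element was NOT the old min.
  New min = min(old_min, new_val) = min(-14, 24) = -14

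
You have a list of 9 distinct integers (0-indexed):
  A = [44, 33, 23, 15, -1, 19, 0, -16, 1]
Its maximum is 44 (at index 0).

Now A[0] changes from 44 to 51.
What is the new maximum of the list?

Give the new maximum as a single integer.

Answer: 51

Derivation:
Old max = 44 (at index 0)
Change: A[0] 44 -> 51
Changed element WAS the max -> may need rescan.
  Max of remaining elements: 33
  New max = max(51, 33) = 51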